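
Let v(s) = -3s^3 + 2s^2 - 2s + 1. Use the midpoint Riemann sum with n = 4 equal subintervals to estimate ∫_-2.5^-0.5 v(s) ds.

46.9375

Δs = (-0.5 − (-2.5))/4 = 0.5.
Midpoints: -2.25, -1.75, -1.25, -0.75.
v(-2.25) = 49.796875, v(-1.75) = 26.703125, v(-1.25) = 12.484375, v(-0.75) = 4.890625.
Sum = Δs · [v(-2.25) + v(-1.75) + v(-1.25) + v(-0.75)].
Sum = 46.9375.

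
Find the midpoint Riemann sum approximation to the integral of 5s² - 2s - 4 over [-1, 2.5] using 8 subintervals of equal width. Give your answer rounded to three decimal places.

8.179

Δs = (2.5 − (-1))/8 = 0.4375.
Midpoints: -0.78125, -0.34375, 0.09375, 0.53125, 0.96875, 1.40625, 1.84375, 2.28125.
f(-0.78125) = 629/1024, f(-0.34375) = -2787/1024, f(0.09375) = -4243/1024, f(0.53125) = -3739/1024, f(0.96875) = -1275/1024, f(1.40625) = 3149/1024, f(1.84375) = 9533/1024, f(2.28125) = 17877/1024.
Sum = Δs · [f(-0.78125) + f(-0.34375) + f(0.09375) + ...].
Sum ≈ 8.179.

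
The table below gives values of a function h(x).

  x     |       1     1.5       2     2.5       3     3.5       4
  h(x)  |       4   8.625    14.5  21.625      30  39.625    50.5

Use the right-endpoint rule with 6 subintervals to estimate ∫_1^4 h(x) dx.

Δx = 0.5.
Sum = 0.5·[8.625 + 14.5 + 21.625 + 30 + 39.625 + 50.5] = 82.4375.

82.4375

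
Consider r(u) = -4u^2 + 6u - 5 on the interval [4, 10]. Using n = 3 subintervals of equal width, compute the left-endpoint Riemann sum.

Δu = (10 − 4)/3 = 2.
Left endpoints: 4, 6, 8.
r(4) = -45, r(6) = -113, r(8) = -213.
Sum = Δu · [r(4) + r(6) + r(8)].
Sum = -742.

-742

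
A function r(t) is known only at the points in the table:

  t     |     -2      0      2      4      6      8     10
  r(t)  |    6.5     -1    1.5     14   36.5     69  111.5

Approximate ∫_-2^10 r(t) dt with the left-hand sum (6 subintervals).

253

Δt = 2.
Sum = 2·[6.5 + (-1) + 1.5 + 14 + 36.5 + 69] = 253.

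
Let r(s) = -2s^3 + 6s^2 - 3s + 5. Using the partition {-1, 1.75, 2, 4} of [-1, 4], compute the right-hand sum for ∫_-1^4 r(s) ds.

Subinterval widths: 2.75, 0.25, 2.
Right endpoints: 1.75, 2, 4.
r(1.75) = 7.40625, r(2) = 7, r(4) = -39.
Sum = Σ Δs_i · r(s_i).
Sum = -55.8828125.

-55.8828125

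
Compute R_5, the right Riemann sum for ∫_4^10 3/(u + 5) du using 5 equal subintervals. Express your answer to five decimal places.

Δu = (10 − 4)/5 = 1.2.
Right endpoints: 5.2, 6.4, 7.6, 8.8, 10.
f(5.2) = 5/17, f(6.4) = 5/19, f(7.6) = 5/21, f(8.8) = 5/23, f(10) = 0.2.
Sum = Δu · [f(5.2) + f(6.4) + f(7.6) + f(8.8) + f(10)].
Sum ≈ 1.45531.

1.45531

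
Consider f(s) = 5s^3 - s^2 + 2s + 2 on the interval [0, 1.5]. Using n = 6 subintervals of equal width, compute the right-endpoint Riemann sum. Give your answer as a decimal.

12.81640625

Δs = (1.5 − 0)/6 = 0.25.
Right endpoints: 0.25, 0.5, 0.75, 1, 1.25, 1.5.
f(0.25) = 2.515625, f(0.5) = 3.375, f(0.75) = 5.046875, f(1) = 8, f(1.25) = 12.703125, f(1.5) = 19.625.
Sum = Δs · [f(0.25) + f(0.5) + f(0.75) + ...].
Sum = 12.81640625.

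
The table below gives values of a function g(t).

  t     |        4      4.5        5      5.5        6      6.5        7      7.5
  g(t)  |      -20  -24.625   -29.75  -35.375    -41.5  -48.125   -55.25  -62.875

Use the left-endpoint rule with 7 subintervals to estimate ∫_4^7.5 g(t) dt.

Δt = 0.5.
Sum = 0.5·[(-20) + (-24.625) + (-29.75) + (-35.375) + (-41.5) + (-48.125) + (-55.25)] = -127.3125.

-127.3125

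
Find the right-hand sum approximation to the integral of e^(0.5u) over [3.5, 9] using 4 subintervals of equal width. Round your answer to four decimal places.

Δu = (9 − 3.5)/4 = 1.375.
Right endpoints: 4.875, 6.25, 7.625, 9.
f(4.875) ≈ 11.4444, f(6.25) ≈ 22.7599, f(7.625) ≈ 45.2635, f(9) ≈ 90.0171.
Sum = Δu · [f(4.875) + f(6.25) + f(7.625) + f(9)].
Sum ≈ 233.0417.

233.0417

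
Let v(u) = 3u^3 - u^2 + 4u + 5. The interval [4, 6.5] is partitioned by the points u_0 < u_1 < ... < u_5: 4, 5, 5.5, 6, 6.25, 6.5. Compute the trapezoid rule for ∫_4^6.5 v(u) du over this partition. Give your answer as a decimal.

Subinterval widths: 1, 0.5, 0.5, 0.25, 0.25.
v(4) = 197, v(5) = 375, v(5.5) = 495.875, v(6) = 641, v(6.25) = 723.359375, v(6.5) = 812.625.
On each subinterval the trapezoid contributes (Δu_i/2)·[v(u_{i-1}) + v(u_i)].
Sum = 1150.48046875.

1150.48046875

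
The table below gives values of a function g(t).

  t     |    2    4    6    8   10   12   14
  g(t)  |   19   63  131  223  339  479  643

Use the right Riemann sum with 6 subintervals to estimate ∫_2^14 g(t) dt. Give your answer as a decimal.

Δt = 2.
Sum = 2·[63 + 131 + 223 + 339 + 479 + 643] = 3756.

3756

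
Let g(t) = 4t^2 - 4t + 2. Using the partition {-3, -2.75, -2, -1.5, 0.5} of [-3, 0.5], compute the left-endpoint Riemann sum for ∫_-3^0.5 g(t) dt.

91.9375

Subinterval widths: 0.25, 0.75, 0.5, 2.
Left endpoints: -3, -2.75, -2, -1.5.
g(-3) = 50, g(-2.75) = 43.25, g(-2) = 26, g(-1.5) = 17.
Sum = Σ Δt_i · g(t_i).
Sum = 91.9375.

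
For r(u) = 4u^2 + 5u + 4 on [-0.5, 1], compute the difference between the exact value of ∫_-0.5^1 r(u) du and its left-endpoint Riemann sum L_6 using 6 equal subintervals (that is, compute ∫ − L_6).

Exact integral: ∫_-0.5^1 r(u) du = 9.375.
L_6 = 8.125.
Error = 9.375 − 8.125 = 1.25.

1.25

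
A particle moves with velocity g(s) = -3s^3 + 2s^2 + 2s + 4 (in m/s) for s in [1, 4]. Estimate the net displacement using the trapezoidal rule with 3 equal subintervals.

Δs = (4 − 1)/3 = 1.
g(1) = 5, g(2) = -8, g(3) = -53, g(4) = -148.
T_3 = (Δs/2)·[g(s_0) + 2g(s_1) + 2g(s_2) + g(s_3)].
Sum = -132.5.

-132.5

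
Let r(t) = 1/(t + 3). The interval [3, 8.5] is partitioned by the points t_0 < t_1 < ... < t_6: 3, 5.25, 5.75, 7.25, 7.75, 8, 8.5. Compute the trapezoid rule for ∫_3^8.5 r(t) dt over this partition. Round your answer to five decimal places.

Subinterval widths: 2.25, 0.5, 1.5, 0.5, 0.25, 0.5.
r(3) = 1/6, r(5.25) = 4/33, r(5.75) = 4/35, r(7.25) = 4/41, r(7.75) = 4/43, r(8) = 1/11, r(8.5) = 2/23.
On each subinterval the trapezoid contributes (Δt_i/2)·[r(t_{i-1}) + r(t_i)].
Sum ≈ 0.65673.

0.65673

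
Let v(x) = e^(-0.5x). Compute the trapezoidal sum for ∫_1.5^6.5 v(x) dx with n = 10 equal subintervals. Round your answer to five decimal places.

Δx = (6.5 − 1.5)/10 = 0.5.
v(1.5) ≈ 0.47237, v(2) ≈ 0.36788, v(2.5) ≈ 0.28650, v(3) ≈ 0.22313, v(3.5) ≈ 0.17377, v(4) ≈ 0.13534, v(4.5) ≈ 0.10540, v(5) ≈ 0.08208, v(5.5) ≈ 0.06393, v(6) ≈ 0.04979, v(6.5) ≈ 0.03877.
T_10 = (Δx/2)·[v(x_0) + 2v(x_1) + ... + 2v(x_{9}) + v(x_10)].
Sum ≈ 0.87170.

0.87170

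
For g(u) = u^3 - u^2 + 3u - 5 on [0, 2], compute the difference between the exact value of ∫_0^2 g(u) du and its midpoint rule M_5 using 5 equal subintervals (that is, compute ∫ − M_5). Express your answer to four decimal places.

0.0533

Exact integral: ∫_0^2 g(u) du ≈ -2.666667.
M_5 = -2.72.
Error ≈ -2.666667 − (-2.72) ≈ 0.0533.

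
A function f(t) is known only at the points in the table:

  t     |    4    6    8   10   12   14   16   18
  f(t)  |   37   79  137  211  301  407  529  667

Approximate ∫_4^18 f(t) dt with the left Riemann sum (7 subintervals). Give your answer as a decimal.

Δt = 2.
Sum = 2·[37 + 79 + 137 + 211 + 301 + 407 + 529] = 3402.

3402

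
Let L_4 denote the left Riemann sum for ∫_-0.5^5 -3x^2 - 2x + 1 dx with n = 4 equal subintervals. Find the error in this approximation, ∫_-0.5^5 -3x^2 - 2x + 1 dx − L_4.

Exact integral: ∫_-0.5^5 f(x) dx = -144.375.
L_4 = -90.96484375.
Error = -144.375 − (-90.96484375) = -53.41015625.

-53.41015625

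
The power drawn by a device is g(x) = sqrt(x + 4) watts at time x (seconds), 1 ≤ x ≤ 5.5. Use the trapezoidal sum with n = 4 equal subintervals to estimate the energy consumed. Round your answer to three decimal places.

Δx = (5.5 − 1)/4 = 1.125.
g(1) ≈ 2.236, g(2.125) ≈ 2.475, g(3.25) ≈ 2.693, g(4.375) ≈ 2.894, g(5.5) ≈ 3.082.
T_4 = (Δx/2)·[g(x_0) + 2g(x_1) + 2g(x_2) + 2g(x_3) + g(x_4)].
Sum ≈ 12.061.

12.061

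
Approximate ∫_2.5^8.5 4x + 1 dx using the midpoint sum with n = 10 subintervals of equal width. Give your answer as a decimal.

138

Δx = (8.5 − 2.5)/10 = 0.6.
Midpoints: 2.8, 3.4, 4, 4.6, 5.2, 5.8, 6.4, 7, 7.6, 8.2.
f(2.8) = 12.2, f(3.4) = 14.6, f(4) = 17, f(4.6) = 19.4, f(5.2) = 21.8, f(5.8) = 24.2, f(6.4) = 26.6, f(7) = 29, f(7.6) = 31.4, f(8.2) = 33.8.
Sum = Δx · [f(2.8) + f(3.4) + f(4) + ...].
Sum = 138.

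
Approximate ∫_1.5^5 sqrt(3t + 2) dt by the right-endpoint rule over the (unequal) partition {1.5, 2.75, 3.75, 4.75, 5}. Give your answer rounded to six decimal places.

Subinterval widths: 1.25, 1, 1, 0.25.
Right endpoints: 2.75, 3.75, 4.75, 5.
f(2.75) ≈ 3.201562, f(3.75) ≈ 3.640055, f(4.75) ≈ 4.031129, f(5) ≈ 4.123106.
Sum = Σ Δt_i · f(t_i).
Sum ≈ 12.703913.

12.703913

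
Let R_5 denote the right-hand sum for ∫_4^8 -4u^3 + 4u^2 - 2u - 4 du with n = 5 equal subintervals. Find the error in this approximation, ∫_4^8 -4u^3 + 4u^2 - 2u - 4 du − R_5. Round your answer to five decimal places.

Exact integral: ∫_4^8 f(u) du ≈ -3306.6666667.
R_5 = -3978.88.
Error ≈ -3306.6666667 − (-3978.88) ≈ 672.21333.

672.21333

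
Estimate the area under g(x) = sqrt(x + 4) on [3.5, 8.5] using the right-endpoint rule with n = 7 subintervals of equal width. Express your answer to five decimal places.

16.05258

Δx = (8.5 − 3.5)/7 = 5/7.
Right endpoints: 59/14, 69/14, 79/14, 89/14, 99/14, 109/14, 8.5.
g(59/14) ≈ 2.86606, g(69/14) ≈ 2.98807, g(79/14) ≈ 3.10530, g(89/14) ≈ 3.21825, g(99/14) ≈ 3.32738, g(109/14) ≈ 3.43303, g(8.5) ≈ 3.53553.
Sum = Δx · [g(59/14) + g(69/14) + g(79/14) + ...].
Sum ≈ 16.05258.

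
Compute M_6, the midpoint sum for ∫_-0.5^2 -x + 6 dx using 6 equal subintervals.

Δx = (2 − (-0.5))/6 = 5/12.
Midpoints: -7/24, 0.125, 13/24, 23/24, 1.375, 43/24.
f(-7/24) = 151/24, f(0.125) = 5.875, f(13/24) = 131/24, f(23/24) = 121/24, f(1.375) = 4.625, f(43/24) = 101/24.
Sum = Δx · [f(-7/24) + f(0.125) + f(13/24) + ...].
Sum = 13.125.

13.125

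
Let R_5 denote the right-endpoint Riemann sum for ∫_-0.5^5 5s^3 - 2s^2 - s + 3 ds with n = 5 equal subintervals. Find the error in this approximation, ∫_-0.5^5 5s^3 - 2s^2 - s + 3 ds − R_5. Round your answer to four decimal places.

Exact integral: ∫_-0.5^5 f(s) ds ≈ 701.880208.
R_5 = 1050.94.
Error ≈ 701.880208 − 1050.94 ≈ -349.0598.

-349.0598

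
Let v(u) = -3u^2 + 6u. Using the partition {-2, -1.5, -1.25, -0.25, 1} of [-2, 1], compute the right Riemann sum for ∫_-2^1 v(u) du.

-8.859375

Subinterval widths: 0.5, 0.25, 1, 1.25.
Right endpoints: -1.5, -1.25, -0.25, 1.
v(-1.5) = -15.75, v(-1.25) = -12.1875, v(-0.25) = -1.6875, v(1) = 3.
Sum = Σ Δu_i · v(u_i).
Sum = -8.859375.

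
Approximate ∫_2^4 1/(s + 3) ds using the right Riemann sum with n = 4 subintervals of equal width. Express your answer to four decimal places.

Δs = (4 − 2)/4 = 0.5.
Right endpoints: 2.5, 3, 3.5, 4.
f(2.5) = 2/11, f(3) = 1/6, f(3.5) = 2/13, f(4) = 1/7.
Sum = Δs · [f(2.5) + f(3) + f(3.5) + f(4)].
Sum ≈ 0.3226.

0.3226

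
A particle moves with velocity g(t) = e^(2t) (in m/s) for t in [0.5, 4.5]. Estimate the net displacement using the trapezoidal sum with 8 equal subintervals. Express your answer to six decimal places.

4382.203473

Δt = (4.5 − 0.5)/8 = 0.5.
g(0.5) ≈ 2.718282, g(1) ≈ 7.389056, g(1.5) ≈ 20.085537, g(2) ≈ 54.598150, g(2.5) ≈ 148.413159, g(3) ≈ 403.428793, g(3.5) ≈ 1096.633158, g(4) ≈ 2980.957987, g(4.5) ≈ 8103.083928.
T_8 = (Δt/2)·[g(t_0) + 2g(t_1) + ... + 2g(t_{7}) + g(t_8)].
Sum ≈ 4382.203473.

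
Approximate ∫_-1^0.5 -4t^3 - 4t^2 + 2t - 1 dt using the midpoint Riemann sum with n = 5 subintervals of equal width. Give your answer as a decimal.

Δt = (0.5 − (-1))/5 = 0.3.
Midpoints: -0.85, -0.55, -0.25, 0.05, 0.35.
f(-0.85) = -3.1335, f(-0.55) = -2.6445, f(-0.25) = -1.6875, f(0.05) = -0.9105, f(0.35) = -0.9615.
Sum = Δt · [f(-0.85) + f(-0.55) + f(-0.25) + f(0.05) + f(0.35)].
Sum = -2.80125.

-2.80125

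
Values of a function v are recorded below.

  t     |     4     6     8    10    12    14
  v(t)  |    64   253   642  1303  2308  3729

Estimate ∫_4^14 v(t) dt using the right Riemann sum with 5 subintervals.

16470

Δt = 2.
Sum = 2·[253 + 642 + 1303 + 2308 + 3729] = 16470.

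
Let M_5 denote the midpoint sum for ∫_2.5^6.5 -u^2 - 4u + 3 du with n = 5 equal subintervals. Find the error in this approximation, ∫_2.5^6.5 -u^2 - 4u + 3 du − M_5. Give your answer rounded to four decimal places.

Exact integral: ∫_2.5^6.5 f(u) du ≈ -146.333333.
M_5 = -146.12.
Error ≈ -146.333333 − (-146.12) ≈ -0.2133.

-0.2133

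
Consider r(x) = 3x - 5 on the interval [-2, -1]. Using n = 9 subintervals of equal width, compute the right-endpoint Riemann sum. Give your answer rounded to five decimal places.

Δx = (-1 − (-2))/9 = 1/9.
Right endpoints: -17/9, -16/9, -5/3, -14/9, -13/9, -4/3, -11/9, -10/9, -1.
r(-17/9) = -32/3, r(-16/9) = -31/3, r(-5/3) = -10, r(-14/9) = -29/3, r(-13/9) = -28/3, r(-4/3) = -9, r(-11/9) = -26/3, r(-10/9) = -25/3, r(-1) = -8.
Sum = Δx · [r(-17/9) + r(-16/9) + r(-5/3) + ...].
Sum ≈ -9.33333.

-9.33333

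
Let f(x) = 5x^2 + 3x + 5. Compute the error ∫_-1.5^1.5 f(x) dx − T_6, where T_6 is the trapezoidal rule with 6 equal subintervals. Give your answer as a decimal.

-0.625

Exact integral: ∫_-1.5^1.5 f(x) dx = 26.25.
T_6 = 26.875.
Error = 26.25 − 26.875 = -0.625.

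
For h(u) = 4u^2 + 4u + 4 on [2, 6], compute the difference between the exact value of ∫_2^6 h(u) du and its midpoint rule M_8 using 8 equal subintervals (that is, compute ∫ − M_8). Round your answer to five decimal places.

Exact integral: ∫_2^6 h(u) du ≈ 357.3333333.
M_8 = 357.
Error ≈ 357.3333333 − 357 ≈ 0.33333.

0.33333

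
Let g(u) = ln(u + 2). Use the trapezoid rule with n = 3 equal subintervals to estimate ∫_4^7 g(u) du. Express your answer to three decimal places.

Δu = (7 − 4)/3 = 1.
g(4) ≈ 1.792, g(5) ≈ 1.946, g(6) ≈ 2.079, g(7) ≈ 2.197.
T_3 = (Δu/2)·[g(u_0) + 2g(u_1) + 2g(u_2) + g(u_3)].
Sum ≈ 6.020.

6.020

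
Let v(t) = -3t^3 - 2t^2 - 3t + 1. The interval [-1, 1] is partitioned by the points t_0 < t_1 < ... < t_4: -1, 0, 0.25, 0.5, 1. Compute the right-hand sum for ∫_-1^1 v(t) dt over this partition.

-2.82421875

Subinterval widths: 1, 0.25, 0.25, 0.5.
Right endpoints: 0, 0.25, 0.5, 1.
v(0) = 1, v(0.25) = 0.078125, v(0.5) = -1.375, v(1) = -7.
Sum = Σ Δt_i · v(t_i).
Sum = -2.82421875.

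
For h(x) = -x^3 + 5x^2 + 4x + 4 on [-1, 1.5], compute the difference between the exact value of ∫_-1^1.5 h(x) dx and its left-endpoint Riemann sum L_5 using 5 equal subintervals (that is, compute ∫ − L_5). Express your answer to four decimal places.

Exact integral: ∫_-1^1.5 h(x) dx ≈ 18.776042.
L_5 = 16.25.
Error ≈ 18.776042 − 16.25 ≈ 2.5260.

2.5260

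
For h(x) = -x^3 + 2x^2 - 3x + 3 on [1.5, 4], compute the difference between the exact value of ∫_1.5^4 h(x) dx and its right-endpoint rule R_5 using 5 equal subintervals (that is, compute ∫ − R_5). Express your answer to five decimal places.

Exact integral: ∫_1.5^4 h(x) dx ≈ -35.4427083.
R_5 = -46.25.
Error ≈ -35.4427083 − (-46.25) ≈ 10.80729.

10.80729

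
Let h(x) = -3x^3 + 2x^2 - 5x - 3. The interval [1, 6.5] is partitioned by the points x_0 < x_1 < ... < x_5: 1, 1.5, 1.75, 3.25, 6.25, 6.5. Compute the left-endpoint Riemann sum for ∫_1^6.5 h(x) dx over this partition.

-516.55078125

Subinterval widths: 0.5, 0.25, 1.5, 3, 0.25.
Left endpoints: 1, 1.5, 1.75, 3.25, 6.25.
h(1) = -9, h(1.5) = -16.125, h(1.75) = -21.703125, h(3.25) = -101.109375, h(6.25) = -688.546875.
Sum = Σ Δx_i · h(x_i).
Sum = -516.55078125.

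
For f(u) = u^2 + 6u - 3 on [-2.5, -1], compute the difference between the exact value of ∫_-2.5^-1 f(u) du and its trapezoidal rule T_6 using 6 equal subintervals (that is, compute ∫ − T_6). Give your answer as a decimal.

Exact integral: ∫_-2.5^-1 f(u) du = -15.375.
T_6 = -15.359375.
Error = -15.375 − (-15.359375) = -0.015625.

-0.015625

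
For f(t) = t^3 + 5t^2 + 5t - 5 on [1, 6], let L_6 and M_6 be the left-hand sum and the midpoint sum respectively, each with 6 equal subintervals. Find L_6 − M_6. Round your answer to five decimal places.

-159.46181

L_6 ≈ 580.6365741.
M_6 ≈ 740.0983796.
L_6 − M_6 ≈ -159.46181.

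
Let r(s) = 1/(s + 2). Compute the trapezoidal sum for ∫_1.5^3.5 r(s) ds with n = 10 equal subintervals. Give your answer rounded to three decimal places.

Δs = (3.5 − 1.5)/10 = 0.2.
r(1.5) = 2/7, r(1.7) = 10/37, r(1.9) = 10/39, r(2.1) = 10/41, r(2.3) = 10/43, r(2.5) = 2/9, r(2.7) = 10/47, r(2.9) = 10/49, r(3.1) = 10/51, r(3.3) = 10/53, r(3.5) = 2/11.
T_10 = (Δs/2)·[r(s_0) + 2r(s_1) + ... + 2r(s_{9}) + r(s_10)].
Sum ≈ 0.452.

0.452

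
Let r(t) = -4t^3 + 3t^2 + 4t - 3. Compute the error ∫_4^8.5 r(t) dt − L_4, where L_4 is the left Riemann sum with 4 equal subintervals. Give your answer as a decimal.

-1064.390625

Exact integral: ∫_4^8.5 r(t) dt = -4314.9375.
L_4 = -3250.546875.
Error = -4314.9375 − (-3250.546875) = -1064.390625.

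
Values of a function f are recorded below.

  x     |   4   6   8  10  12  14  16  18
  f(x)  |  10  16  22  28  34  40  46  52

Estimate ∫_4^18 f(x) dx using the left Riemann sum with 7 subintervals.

Δx = 2.
Sum = 2·[10 + 16 + 22 + 28 + 34 + 40 + 46] = 392.

392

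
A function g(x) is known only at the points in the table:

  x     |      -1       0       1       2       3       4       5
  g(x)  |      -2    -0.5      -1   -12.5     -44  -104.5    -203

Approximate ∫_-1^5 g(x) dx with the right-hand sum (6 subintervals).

Δx = 1.
Sum = 1·[(-0.5) + (-1) + (-12.5) + (-44) + (-104.5) + (-203)] = -365.5.

-365.5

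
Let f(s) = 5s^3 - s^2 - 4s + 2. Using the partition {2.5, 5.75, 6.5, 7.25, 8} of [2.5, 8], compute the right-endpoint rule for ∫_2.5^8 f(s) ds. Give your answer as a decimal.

Subinterval widths: 3.25, 0.75, 0.75, 0.75.
Right endpoints: 5.75, 6.5, 7.25, 8.
f(5.75) = 896.484375, f(6.5) = 1306.875, f(7.25) = 1825.828125, f(8) = 2466.
Sum = Σ Δs_i · f(s_i).
Sum = 7112.6015625.

7112.6015625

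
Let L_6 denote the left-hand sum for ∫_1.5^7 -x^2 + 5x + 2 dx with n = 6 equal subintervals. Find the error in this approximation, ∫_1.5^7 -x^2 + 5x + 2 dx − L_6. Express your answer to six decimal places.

Exact integral: ∫_1.5^7 f(x) dx ≈ 14.66666667.
L_6 ≈ 22.71932870.
Error ≈ 14.66666667 − 22.71932870 ≈ -8.052662.

-8.052662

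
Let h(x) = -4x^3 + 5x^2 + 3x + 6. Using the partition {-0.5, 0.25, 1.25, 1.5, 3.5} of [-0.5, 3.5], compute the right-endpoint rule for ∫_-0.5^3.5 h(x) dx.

-170.4375

Subinterval widths: 0.75, 1, 0.25, 2.
Right endpoints: 0.25, 1.25, 1.5, 3.5.
h(0.25) = 7, h(1.25) = 9.75, h(1.5) = 8.25, h(3.5) = -93.75.
Sum = Σ Δx_i · h(x_i).
Sum = -170.4375.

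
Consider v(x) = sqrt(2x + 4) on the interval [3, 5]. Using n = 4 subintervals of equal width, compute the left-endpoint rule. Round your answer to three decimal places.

6.774

Δx = (5 − 3)/4 = 0.5.
Left endpoints: 3, 3.5, 4, 4.5.
v(3) ≈ 3.162, v(3.5) ≈ 3.317, v(4) ≈ 3.464, v(4.5) ≈ 3.606.
Sum = Δx · [v(3) + v(3.5) + v(4) + v(4.5)].
Sum ≈ 6.774.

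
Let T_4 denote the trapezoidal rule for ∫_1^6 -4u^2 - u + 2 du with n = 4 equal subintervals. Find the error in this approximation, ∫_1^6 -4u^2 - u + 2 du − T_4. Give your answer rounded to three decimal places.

5.208

Exact integral: ∫_1^6 f(u) du ≈ -294.16667.
T_4 = -299.375.
Error ≈ -294.16667 − (-299.375) ≈ 5.208.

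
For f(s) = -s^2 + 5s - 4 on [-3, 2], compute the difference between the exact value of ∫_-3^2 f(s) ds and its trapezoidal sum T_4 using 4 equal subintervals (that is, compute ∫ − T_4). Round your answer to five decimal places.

Exact integral: ∫_-3^2 f(s) ds ≈ -44.1666667.
T_4 = -45.46875.
Error ≈ -44.1666667 − (-45.46875) ≈ 1.30208.

1.30208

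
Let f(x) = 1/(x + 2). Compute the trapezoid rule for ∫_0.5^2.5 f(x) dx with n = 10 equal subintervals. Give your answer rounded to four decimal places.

Δx = (2.5 − 0.5)/10 = 0.2.
f(0.5) = 0.4, f(0.7) = 10/27, f(0.9) = 10/29, f(1.1) = 10/31, f(1.3) = 10/33, f(1.5) = 2/7, f(1.7) = 10/37, f(1.9) = 10/39, f(2.1) = 10/41, f(2.3) = 10/43, f(2.5) = 2/9.
T_10 = (Δx/2)·[f(x_0) + 2f(x_1) + ... + 2f(x_{9}) + f(x_10)].
Sum ≈ 0.5882.

0.5882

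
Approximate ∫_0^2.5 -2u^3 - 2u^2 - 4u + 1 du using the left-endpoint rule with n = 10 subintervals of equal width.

-33.4765625

Δu = (2.5 − 0)/10 = 0.25.
Left endpoints: 0, 0.25, 0.5, 0.75, 1, 1.25, 1.5, 1.75, 2, 2.25.
f(0) = 1, f(0.25) = -0.15625, f(0.5) = -1.75, f(0.75) = -3.96875, f(1) = -7, f(1.25) = -11.03125, f(1.5) = -16.25, f(1.75) = -22.84375, f(2) = -31, f(2.25) = -40.90625.
Sum = Δu · [f(0) + f(0.25) + f(0.5) + ...].
Sum = -33.4765625.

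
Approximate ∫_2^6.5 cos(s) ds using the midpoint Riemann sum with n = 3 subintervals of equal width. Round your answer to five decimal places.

-0.76380

Δs = (6.5 − 2)/3 = 1.5.
Midpoints: 2.75, 4.25, 5.75.
f(2.75) ≈ -0.92430, f(4.25) ≈ -0.44609, f(5.75) ≈ 0.86119.
Sum = Δs · [f(2.75) + f(4.25) + f(5.75)].
Sum ≈ -0.76380.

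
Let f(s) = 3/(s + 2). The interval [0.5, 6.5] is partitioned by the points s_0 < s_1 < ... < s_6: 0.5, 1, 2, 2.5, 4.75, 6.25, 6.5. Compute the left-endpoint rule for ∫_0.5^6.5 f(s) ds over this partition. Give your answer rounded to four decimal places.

4.2326

Subinterval widths: 0.5, 1, 0.5, 2.25, 1.5, 0.25.
Left endpoints: 0.5, 1, 2, 2.5, 4.75, 6.25.
f(0.5) = 1.2, f(1) = 1, f(2) = 0.75, f(2.5) = 2/3, f(4.75) = 4/9, f(6.25) = 4/11.
Sum = Σ Δs_i · f(s_i).
Sum ≈ 4.2326.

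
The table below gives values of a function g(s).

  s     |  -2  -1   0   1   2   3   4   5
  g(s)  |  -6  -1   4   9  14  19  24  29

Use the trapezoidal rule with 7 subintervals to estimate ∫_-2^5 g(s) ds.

Δs = 1.
T_7 = (1/2)·[(-6) + 2·(-1) + 2·4 + 2·9 + 2·14 + 2·19 + 2·24 + 29] = 80.5.

80.5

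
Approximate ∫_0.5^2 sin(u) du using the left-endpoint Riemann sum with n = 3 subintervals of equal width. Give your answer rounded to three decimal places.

1.159

Δu = (2 − 0.5)/3 = 0.5.
Left endpoints: 0.5, 1, 1.5.
f(0.5) ≈ 0.479, f(1) ≈ 0.841, f(1.5) ≈ 0.997.
Sum = Δu · [f(0.5) + f(1) + f(1.5)].
Sum ≈ 1.159.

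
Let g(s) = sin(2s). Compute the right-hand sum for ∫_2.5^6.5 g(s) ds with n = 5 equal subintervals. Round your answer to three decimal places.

0.309

Δs = (6.5 − 2.5)/5 = 0.8.
Right endpoints: 3.3, 4.1, 4.9, 5.7, 6.5.
g(3.3) ≈ 0.312, g(4.1) ≈ 0.941, g(4.9) ≈ -0.366, g(5.7) ≈ -0.919, g(6.5) ≈ 0.420.
Sum = Δs · [g(3.3) + g(4.1) + g(4.9) + g(5.7) + g(6.5)].
Sum ≈ 0.309.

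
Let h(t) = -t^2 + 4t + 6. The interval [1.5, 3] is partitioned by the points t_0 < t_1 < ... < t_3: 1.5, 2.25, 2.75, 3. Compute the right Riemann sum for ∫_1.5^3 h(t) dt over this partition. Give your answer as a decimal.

Subinterval widths: 0.75, 0.5, 0.25.
Right endpoints: 2.25, 2.75, 3.
h(2.25) = 9.9375, h(2.75) = 9.4375, h(3) = 9.
Sum = Σ Δt_i · h(t_i).
Sum = 14.421875.

14.421875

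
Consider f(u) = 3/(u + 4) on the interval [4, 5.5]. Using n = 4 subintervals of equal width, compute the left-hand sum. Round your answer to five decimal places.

Δu = (5.5 − 4)/4 = 0.375.
Left endpoints: 4, 4.375, 4.75, 5.125.
f(4) = 0.375, f(4.375) = 24/67, f(4.75) = 12/35, f(5.125) = 24/73.
Sum = Δu · [f(4) + f(4.375) + f(4.75) + f(5.125)].
Sum ≈ 0.52681.

0.52681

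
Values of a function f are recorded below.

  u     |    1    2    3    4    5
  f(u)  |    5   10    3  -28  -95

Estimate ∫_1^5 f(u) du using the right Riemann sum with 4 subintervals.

-110

Δu = 1.
Sum = 1·[10 + 3 + (-28) + (-95)] = -110.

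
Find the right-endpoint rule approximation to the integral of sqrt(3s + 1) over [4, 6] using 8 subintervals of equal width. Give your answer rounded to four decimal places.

8.0820

Δs = (6 − 4)/8 = 0.25.
Right endpoints: 4.25, 4.5, 4.75, 5, 5.25, 5.5, 5.75, 6.
f(4.25) ≈ 3.7081, f(4.5) ≈ 3.8079, f(4.75) ≈ 3.9051, f(5) ≈ 4.0000, f(5.25) ≈ 4.0927, f(5.5) ≈ 4.1833, f(5.75) ≈ 4.2720, f(6) ≈ 4.3589.
Sum = Δs · [f(4.25) + f(4.5) + f(4.75) + ...].
Sum ≈ 8.0820.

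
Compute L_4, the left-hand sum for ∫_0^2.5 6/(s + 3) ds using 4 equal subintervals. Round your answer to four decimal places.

Δs = (2.5 − 0)/4 = 0.625.
Left endpoints: 0, 0.625, 1.25, 1.875.
f(0) = 2, f(0.625) = 48/29, f(1.25) = 24/17, f(1.875) = 16/13.
Sum = Δs · [f(0) + f(0.625) + f(1.25) + f(1.875)].
Sum ≈ 3.9361.

3.9361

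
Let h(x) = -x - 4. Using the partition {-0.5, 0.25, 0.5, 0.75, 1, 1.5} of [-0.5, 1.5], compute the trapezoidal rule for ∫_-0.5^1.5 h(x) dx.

Subinterval widths: 0.75, 0.25, 0.25, 0.25, 0.5.
h(-0.5) = -3.5, h(0.25) = -4.25, h(0.5) = -4.5, h(0.75) = -4.75, h(1) = -5, h(1.5) = -5.5.
On each subinterval the trapezoid contributes (Δx_i/2)·[h(x_{i-1}) + h(x_i)].
Sum = -9.

-9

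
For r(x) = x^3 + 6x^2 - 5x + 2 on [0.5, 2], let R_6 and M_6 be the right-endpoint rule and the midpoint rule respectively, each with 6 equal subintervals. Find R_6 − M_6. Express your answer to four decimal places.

3.0879

R_6 = 16.37109375.
M_6 ≈ 13.283203.
R_6 − M_6 ≈ 3.0879.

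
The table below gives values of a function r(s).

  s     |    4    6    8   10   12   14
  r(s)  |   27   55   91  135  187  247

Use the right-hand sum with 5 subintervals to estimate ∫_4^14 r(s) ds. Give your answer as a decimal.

1430

Δs = 2.
Sum = 2·[55 + 91 + 135 + 187 + 247] = 1430.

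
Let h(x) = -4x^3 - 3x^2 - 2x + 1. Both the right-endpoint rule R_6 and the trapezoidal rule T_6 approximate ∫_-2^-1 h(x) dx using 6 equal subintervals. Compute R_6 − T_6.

-1.75

R_6 ≈ 10.31944.
T_6 ≈ 12.06944.
R_6 − T_6 = -1.75.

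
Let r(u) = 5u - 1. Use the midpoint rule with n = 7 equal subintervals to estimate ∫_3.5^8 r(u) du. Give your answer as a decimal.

Δu = (8 − 3.5)/7 = 9/14.
Midpoints: 107/28, 125/28, 143/28, 5.75, 179/28, 197/28, 215/28.
r(107/28) = 507/28, r(125/28) = 597/28, r(143/28) = 687/28, r(5.75) = 27.75, r(179/28) = 867/28, r(197/28) = 957/28, r(215/28) = 1047/28.
Sum = Δu · [r(107/28) + r(125/28) + r(143/28) + ...].
Sum = 124.875.

124.875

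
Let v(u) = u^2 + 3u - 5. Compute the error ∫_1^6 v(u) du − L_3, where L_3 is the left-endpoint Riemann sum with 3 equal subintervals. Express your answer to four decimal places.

Exact integral: ∫_1^6 v(u) du ≈ 99.166667.
L_3 ≈ 59.814815.
Error ≈ 99.166667 − 59.814815 ≈ 39.3519.

39.3519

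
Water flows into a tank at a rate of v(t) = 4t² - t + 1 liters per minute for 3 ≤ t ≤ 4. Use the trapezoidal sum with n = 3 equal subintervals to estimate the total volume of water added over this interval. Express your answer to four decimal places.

46.9074

Δt = (4 − 3)/3 = 1/3.
v(3) = 34, v(10/3) = 379/9, v(11/3) = 460/9, v(4) = 61.
T_3 = (Δt/2)·[v(t_0) + 2v(t_1) + 2v(t_2) + v(t_3)].
Sum ≈ 46.9074.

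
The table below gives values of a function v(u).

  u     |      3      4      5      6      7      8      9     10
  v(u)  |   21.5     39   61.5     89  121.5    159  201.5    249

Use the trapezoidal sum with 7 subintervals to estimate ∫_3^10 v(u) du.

806.75

Δu = 1.
T_7 = (1/2)·[21.5 + 2·39 + 2·61.5 + 2·89 + 2·121.5 + 2·159 + 2·201.5 + 249] = 806.75.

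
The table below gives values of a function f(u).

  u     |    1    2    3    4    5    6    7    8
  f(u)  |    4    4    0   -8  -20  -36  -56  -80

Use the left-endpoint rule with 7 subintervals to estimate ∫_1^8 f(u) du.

Δu = 1.
Sum = 1·[4 + 4 + 0 + (-8) + (-20) + (-36) + (-56)] = -112.

-112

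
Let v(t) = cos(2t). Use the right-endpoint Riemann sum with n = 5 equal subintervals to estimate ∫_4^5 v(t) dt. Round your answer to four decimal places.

-0.8258

Δt = (5 − 4)/5 = 0.2.
Right endpoints: 4.2, 4.4, 4.6, 4.8, 5.
v(4.2) ≈ -0.5193, v(4.4) ≈ -0.8111, v(4.6) ≈ -0.9748, v(4.8) ≈ -0.9847, v(5) ≈ -0.8391.
Sum = Δt · [v(4.2) + v(4.4) + v(4.6) + v(4.8) + v(5)].
Sum ≈ -0.8258.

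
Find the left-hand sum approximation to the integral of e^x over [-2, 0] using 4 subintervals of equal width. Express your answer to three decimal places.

Δx = (0 − (-2))/4 = 0.5.
Left endpoints: -2, -1.5, -1, -0.5.
f(-2) ≈ 0.135, f(-1.5) ≈ 0.223, f(-1) ≈ 0.368, f(-0.5) ≈ 0.607.
Sum = Δx · [f(-2) + f(-1.5) + f(-1) + f(-0.5)].
Sum ≈ 0.666.

0.666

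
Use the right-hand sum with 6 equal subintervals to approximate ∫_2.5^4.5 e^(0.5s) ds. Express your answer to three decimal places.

13.022

Δs = (4.5 − 2.5)/6 = 1/3.
Right endpoints: 17/6, 19/6, 3.5, 23/6, 25/6, 4.5.
f(17/6) ≈ 4.123, f(19/6) ≈ 4.871, f(3.5) ≈ 5.755, f(23/6) ≈ 6.798, f(25/6) ≈ 8.031, f(4.5) ≈ 9.488.
Sum = Δs · [f(17/6) + f(19/6) + f(3.5) + ...].
Sum ≈ 13.022.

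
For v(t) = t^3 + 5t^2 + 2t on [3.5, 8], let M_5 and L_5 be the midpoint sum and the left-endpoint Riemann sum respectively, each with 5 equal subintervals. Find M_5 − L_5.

311.3184375

M_5 = 1813.3509375.
L_5 = 1502.0325.
M_5 − L_5 = 311.3184375.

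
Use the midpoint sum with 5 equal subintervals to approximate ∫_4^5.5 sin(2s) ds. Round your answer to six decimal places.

Δs = (5.5 − 4)/5 = 0.3.
Midpoints: 4.15, 4.45, 4.75, 5.05, 5.35.
f(4.15) ≈ 0.902172, f(4.45) ≈ 0.501021, f(4.75) ≈ -0.075151, f(5.05) ≈ -0.625071, f(5.35) ≈ -0.956635.
Sum = Δs · [f(4.15) + f(4.45) + f(4.75) + f(5.05) + f(5.35)].
Sum ≈ -0.076099.

-0.076099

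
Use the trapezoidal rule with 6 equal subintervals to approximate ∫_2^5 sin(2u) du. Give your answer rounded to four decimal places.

Δu = (5 − 2)/6 = 0.5.
f(2) ≈ -0.7568, f(2.5) ≈ -0.9589, f(3) ≈ -0.2794, f(3.5) ≈ 0.6570, f(4) ≈ 0.9894, f(4.5) ≈ 0.4121, f(5) ≈ -0.5440.
T_6 = (Δu/2)·[f(u_0) + 2f(u_1) + ... + 2f(u_{5}) + f(u_6)].
Sum ≈ 0.0849.

0.0849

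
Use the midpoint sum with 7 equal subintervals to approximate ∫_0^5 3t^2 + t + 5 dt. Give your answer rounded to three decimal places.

Δt = (5 − 0)/7 = 5/7.
Midpoints: 5/14, 15/14, 25/14, 2.5, 45/14, 55/14, 65/14.
f(5/14) = 1125/196, f(15/14) = 1865/196, f(25/14) = 3205/196, f(2.5) = 26.25, f(45/14) = 7685/196, f(55/14) = 10825/196, f(65/14) = 14565/196.
Sum = Δt · [f(5/14) + f(15/14) + f(25/14) + ...].
Sum ≈ 161.862.

161.862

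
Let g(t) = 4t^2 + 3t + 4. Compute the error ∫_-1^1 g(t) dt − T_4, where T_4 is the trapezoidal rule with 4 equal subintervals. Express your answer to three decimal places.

Exact integral: ∫_-1^1 g(t) dt ≈ 10.66667.
T_4 = 11.
Error ≈ 10.66667 − 11 ≈ -0.333.

-0.333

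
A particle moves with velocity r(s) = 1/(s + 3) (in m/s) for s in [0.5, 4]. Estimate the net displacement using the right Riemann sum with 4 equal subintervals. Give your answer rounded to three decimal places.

Δs = (4 − 0.5)/4 = 0.875.
Right endpoints: 1.375, 2.25, 3.125, 4.
r(1.375) = 8/35, r(2.25) = 4/21, r(3.125) = 8/49, r(4) = 1/7.
Sum = Δs · [r(1.375) + r(2.25) + r(3.125) + r(4)].
Sum ≈ 0.635.

0.635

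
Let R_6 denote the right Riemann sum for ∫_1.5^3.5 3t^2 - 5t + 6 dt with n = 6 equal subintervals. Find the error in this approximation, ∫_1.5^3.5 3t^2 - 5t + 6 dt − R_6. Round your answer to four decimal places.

-3.4444

Exact integral: ∫_1.5^3.5 f(t) dt = 26.5.
R_6 ≈ 29.944444.
Error ≈ 26.5 − 29.944444 ≈ -3.4444.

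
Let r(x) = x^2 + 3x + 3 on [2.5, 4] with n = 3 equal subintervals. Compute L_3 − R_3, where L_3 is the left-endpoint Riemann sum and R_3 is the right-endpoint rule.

L_3 = 31.75.
R_3 = 38.875.
L_3 − R_3 = -7.125.

-7.125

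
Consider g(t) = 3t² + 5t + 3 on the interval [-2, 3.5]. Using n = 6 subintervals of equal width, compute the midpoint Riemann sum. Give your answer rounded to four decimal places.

Δt = (3.5 − (-2))/6 = 11/12.
Midpoints: -37/24, -0.625, 7/24, 29/24, 2.125, 73/24.
g(-37/24) = 2.421875, g(-0.625) = 1.046875, g(7/24) = 905/192, g(29/24) = 13.421875, g(2.125) = 27.171875, g(73/24) = 8825/192.
Sum = Δt · [g(-37/24) + g(-0.625) + g(7/24) + ...].
Sum ≈ 86.8446.

86.8446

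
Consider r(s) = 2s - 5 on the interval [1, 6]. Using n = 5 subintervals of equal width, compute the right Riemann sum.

Δs = (6 − 1)/5 = 1.
Right endpoints: 2, 3, 4, 5, 6.
r(2) = -1, r(3) = 1, r(4) = 3, r(5) = 5, r(6) = 7.
Sum = Δs · [r(2) + r(3) + r(4) + r(5) + r(6)].
Sum = 15.

15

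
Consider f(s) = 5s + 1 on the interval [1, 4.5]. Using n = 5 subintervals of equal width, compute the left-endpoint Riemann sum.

45.5

Δs = (4.5 − 1)/5 = 0.7.
Left endpoints: 1, 1.7, 2.4, 3.1, 3.8.
f(1) = 6, f(1.7) = 9.5, f(2.4) = 13, f(3.1) = 16.5, f(3.8) = 20.
Sum = Δs · [f(1) + f(1.7) + f(2.4) + f(3.1) + f(3.8)].
Sum = 45.5.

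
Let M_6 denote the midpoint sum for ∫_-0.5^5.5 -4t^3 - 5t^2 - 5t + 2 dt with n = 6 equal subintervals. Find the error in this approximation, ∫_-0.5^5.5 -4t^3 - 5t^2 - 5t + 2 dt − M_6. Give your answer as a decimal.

Exact integral: ∫_-0.5^5.5 f(t) dt = -1255.5.
M_6 = -1238.
Error = -1255.5 − (-1238) = -17.5.

-17.5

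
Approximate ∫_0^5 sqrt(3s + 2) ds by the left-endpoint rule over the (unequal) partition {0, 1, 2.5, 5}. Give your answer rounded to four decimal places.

Subinterval widths: 1, 1.5, 2.5.
Left endpoints: 0, 1, 2.5.
f(0) ≈ 1.4142, f(1) ≈ 2.2361, f(2.5) ≈ 3.0822.
Sum = Σ Δs_i · f(s_i).
Sum ≈ 12.4738.

12.4738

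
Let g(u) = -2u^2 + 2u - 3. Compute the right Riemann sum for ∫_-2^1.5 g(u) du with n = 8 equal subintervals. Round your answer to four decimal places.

Δu = (1.5 − (-2))/8 = 0.4375.
Right endpoints: -1.5625, -1.125, -0.6875, -0.25, 0.1875, 0.625, 1.0625, 1.5.
g(-1.5625) = -11.0078125, g(-1.125) = -7.78125, g(-0.6875) = -5.3203125, g(-0.25) = -3.625, g(0.1875) = -2.6953125, g(0.625) = -2.53125, g(1.0625) = -3.1328125, g(1.5) = -4.5.
Sum = Δu · [g(-1.5625) + g(-1.125) + g(-0.6875) + ...].
Sum ≈ -17.7598.

-17.7598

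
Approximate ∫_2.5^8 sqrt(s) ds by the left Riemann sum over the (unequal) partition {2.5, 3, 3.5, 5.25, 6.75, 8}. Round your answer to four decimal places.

Subinterval widths: 0.5, 0.5, 1.75, 1.5, 1.25.
Left endpoints: 2.5, 3, 3.5, 5.25, 6.75.
f(2.5) ≈ 1.5811, f(3) ≈ 1.7321, f(3.5) ≈ 1.8708, f(5.25) ≈ 2.2913, f(6.75) ≈ 2.5981.
Sum = Σ Δs_i · f(s_i).
Sum ≈ 11.6151.

11.6151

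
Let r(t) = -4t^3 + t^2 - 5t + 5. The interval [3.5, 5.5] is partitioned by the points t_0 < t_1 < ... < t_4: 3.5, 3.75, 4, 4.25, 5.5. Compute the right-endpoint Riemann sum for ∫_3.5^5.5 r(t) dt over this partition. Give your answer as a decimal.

Subinterval widths: 0.25, 0.25, 0.25, 1.25.
Right endpoints: 3.75, 4, 4.25, 5.5.
r(3.75) = -210.625, r(4) = -255, r(4.25) = -305.25, r(5.5) = -657.75.
Sum = Σ Δt_i · r(t_i).
Sum = -1014.90625.

-1014.90625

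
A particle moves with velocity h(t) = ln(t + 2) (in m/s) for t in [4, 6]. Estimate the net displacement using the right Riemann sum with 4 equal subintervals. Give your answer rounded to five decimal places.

Δt = (6 − 4)/4 = 0.5.
Right endpoints: 4.5, 5, 5.5, 6.
h(4.5) ≈ 1.87180, h(5) ≈ 1.94591, h(5.5) ≈ 2.01490, h(6) ≈ 2.07944.
Sum = Δt · [h(4.5) + h(5) + h(5.5) + h(6)].
Sum ≈ 3.95603.

3.95603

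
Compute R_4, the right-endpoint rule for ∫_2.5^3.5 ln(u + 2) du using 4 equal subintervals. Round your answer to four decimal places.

1.6326

Δu = (3.5 − 2.5)/4 = 0.25.
Right endpoints: 2.75, 3, 3.25, 3.5.
f(2.75) ≈ 1.5581, f(3) ≈ 1.6094, f(3.25) ≈ 1.6582, f(3.5) ≈ 1.7047.
Sum = Δu · [f(2.75) + f(3) + f(3.25) + f(3.5)].
Sum ≈ 1.6326.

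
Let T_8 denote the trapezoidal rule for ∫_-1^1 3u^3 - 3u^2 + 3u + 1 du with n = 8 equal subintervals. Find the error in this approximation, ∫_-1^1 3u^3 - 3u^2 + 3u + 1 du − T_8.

0.0625

Exact integral: ∫_-1^1 f(u) du = 0.
T_8 = -0.0625.
Error = 0 − (-0.0625) = 0.0625.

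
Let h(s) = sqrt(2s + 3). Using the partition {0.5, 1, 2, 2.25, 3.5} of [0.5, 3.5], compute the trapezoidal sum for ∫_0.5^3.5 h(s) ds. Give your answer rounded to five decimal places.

7.86103

Subinterval widths: 0.5, 1, 0.25, 1.25.
h(0.5) ≈ 2.00000, h(1) ≈ 2.23607, h(2) ≈ 2.64575, h(2.25) ≈ 2.73861, h(3.5) ≈ 3.16228.
On each subinterval the trapezoid contributes (Δs_i/2)·[h(s_{i-1}) + h(s_i)].
Sum ≈ 7.86103.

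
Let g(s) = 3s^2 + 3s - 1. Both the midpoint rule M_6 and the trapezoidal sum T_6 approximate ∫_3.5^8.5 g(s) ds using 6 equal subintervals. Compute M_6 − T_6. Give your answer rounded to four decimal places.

M_6 ≈ 655.381944.
T_6 ≈ 657.986111.
M_6 − T_6 ≈ -2.6042.

-2.6042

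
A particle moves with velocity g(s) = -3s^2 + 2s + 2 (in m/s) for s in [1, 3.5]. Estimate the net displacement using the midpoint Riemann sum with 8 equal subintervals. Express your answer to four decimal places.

Δs = (3.5 − 1)/8 = 0.3125.
Midpoints: 1.15625, 1.46875, 1.78125, 2.09375, 2.40625, 2.71875, 3.03125, 3.34375.
g(1.15625) = 309/1024, g(1.46875) = -1571/1024, g(1.78125) = -4051/1024, g(2.09375) = -7131/1024, g(2.40625) = -10811/1024, g(2.71875) = -15091/1024, g(3.03125) = -19971/1024, g(3.34375) = -25451/1024.
Sum = Δs · [g(1.15625) + g(1.46875) + g(1.78125) + ...].
Sum ≈ -25.5640.

-25.5640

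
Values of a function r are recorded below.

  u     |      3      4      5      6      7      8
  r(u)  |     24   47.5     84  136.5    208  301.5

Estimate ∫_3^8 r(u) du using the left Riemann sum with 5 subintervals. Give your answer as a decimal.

Δu = 1.
Sum = 1·[24 + 47.5 + 84 + 136.5 + 208] = 500.

500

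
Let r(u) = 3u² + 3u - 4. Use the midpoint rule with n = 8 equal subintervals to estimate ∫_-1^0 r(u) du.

-4.50390625

Δu = (0 − (-1))/8 = 0.125.
Midpoints: -0.9375, -0.8125, -0.6875, -0.5625, -0.4375, -0.3125, -0.1875, -0.0625.
r(-0.9375) = -4.17578125, r(-0.8125) = -4.45703125, r(-0.6875) = -4.64453125, r(-0.5625) = -4.73828125, r(-0.4375) = -4.73828125, r(-0.3125) = -4.64453125, r(-0.1875) = -4.45703125, r(-0.0625) = -4.17578125.
Sum = Δu · [r(-0.9375) + r(-0.8125) + r(-0.6875) + ...].
Sum = -4.50390625.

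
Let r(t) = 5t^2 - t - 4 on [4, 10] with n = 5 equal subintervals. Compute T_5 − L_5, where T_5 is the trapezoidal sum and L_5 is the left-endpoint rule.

248.4

T_5 = 1501.2.
L_5 = 1252.8.
T_5 − L_5 = 248.4.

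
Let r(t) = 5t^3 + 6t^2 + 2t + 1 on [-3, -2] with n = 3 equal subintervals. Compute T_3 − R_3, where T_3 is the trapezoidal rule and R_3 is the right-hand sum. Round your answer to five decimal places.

T_3 ≈ -47.8333333.
R_3 ≈ -36.6666667.
T_3 − R_3 ≈ -11.16667.

-11.16667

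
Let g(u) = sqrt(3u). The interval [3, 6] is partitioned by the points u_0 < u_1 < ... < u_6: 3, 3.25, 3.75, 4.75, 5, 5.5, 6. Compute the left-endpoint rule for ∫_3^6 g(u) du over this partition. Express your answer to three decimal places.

Subinterval widths: 0.25, 0.5, 1, 0.25, 0.5, 0.5.
Left endpoints: 3, 3.25, 3.75, 4.75, 5, 5.5.
g(3) ≈ 3.000, g(3.25) ≈ 3.122, g(3.75) ≈ 3.354, g(4.75) ≈ 3.775, g(5) ≈ 3.873, g(5.5) ≈ 4.062.
Sum = Σ Δu_i · g(u_i).
Sum ≈ 10.577.

10.577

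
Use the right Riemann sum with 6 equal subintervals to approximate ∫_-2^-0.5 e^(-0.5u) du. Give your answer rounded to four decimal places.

2.6930

Δu = (-0.5 − (-2))/6 = 0.25.
Right endpoints: -1.75, -1.5, -1.25, -1, -0.75, -0.5.
f(-1.75) ≈ 2.3989, f(-1.5) ≈ 2.1170, f(-1.25) ≈ 1.8682, f(-1) ≈ 1.6487, f(-0.75) ≈ 1.4550, f(-0.5) ≈ 1.2840.
Sum = Δu · [f(-1.75) + f(-1.5) + f(-1.25) + ...].
Sum ≈ 2.6930.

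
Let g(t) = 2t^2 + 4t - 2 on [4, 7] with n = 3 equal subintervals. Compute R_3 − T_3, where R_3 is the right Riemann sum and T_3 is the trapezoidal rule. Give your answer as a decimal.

R_3 = 286.
T_3 = 247.
R_3 − T_3 = 39.

39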